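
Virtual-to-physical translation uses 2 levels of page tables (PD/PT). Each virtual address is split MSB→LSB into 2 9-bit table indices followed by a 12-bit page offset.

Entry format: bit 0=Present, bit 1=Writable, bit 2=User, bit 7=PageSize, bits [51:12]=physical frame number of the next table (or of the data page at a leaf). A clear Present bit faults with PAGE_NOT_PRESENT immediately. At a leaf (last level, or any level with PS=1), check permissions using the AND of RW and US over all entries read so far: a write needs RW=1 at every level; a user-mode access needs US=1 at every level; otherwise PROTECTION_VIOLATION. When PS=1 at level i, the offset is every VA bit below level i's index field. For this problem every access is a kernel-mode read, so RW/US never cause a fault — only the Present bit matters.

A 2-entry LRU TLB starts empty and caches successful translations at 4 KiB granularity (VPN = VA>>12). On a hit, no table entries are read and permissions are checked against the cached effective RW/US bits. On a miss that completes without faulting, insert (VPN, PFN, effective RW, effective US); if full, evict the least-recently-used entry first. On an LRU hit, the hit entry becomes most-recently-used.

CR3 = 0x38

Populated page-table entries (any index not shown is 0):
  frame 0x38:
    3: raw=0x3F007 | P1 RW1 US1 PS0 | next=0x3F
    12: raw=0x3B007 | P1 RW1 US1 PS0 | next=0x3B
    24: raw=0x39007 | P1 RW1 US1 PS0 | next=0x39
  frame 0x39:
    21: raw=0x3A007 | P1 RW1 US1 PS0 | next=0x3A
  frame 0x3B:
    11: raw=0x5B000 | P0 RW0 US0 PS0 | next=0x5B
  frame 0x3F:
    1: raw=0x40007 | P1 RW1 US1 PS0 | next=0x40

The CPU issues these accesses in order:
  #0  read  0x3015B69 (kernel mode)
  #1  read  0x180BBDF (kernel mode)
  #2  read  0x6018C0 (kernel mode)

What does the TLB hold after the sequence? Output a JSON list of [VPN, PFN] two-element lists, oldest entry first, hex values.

Trace:
#0 VA=0x3015B69 (r,kernel):
  lvl0: tbl 0x38, slot 24 ⇒ 0x39007 (P1/RW1/US1/PS0)
  lvl1: tbl 0x39, slot 21 ⇒ 0x3A007 (P1/RW1/US1/PS0)
  → PA=0x3AB69  (2 entries read)
#1 VA=0x180BBDF (r,kernel):
  lvl0: tbl 0x38, slot 12 ⇒ 0x3B007 (P1/RW1/US1/PS0)
  lvl1: tbl 0x3B, slot 11 ⇒ 0x5B000 (P0/RW0/US0/PS0)
  ⇒ fault: PAGE_NOT_PRESENT  — 2 lookups
#2 VA=0x6018C0 (r,kernel):
  lvl0: tbl 0x38, slot 3 ⇒ 0x3F007 (P1/RW1/US1/PS0)
  lvl1: tbl 0x3F, slot 1 ⇒ 0x40007 (P1/RW1/US1/PS0)
  → PA=0x408C0  (2 entries read)

TLB: [["0x3015", "0x3A"], ["0x601", "0x40"]]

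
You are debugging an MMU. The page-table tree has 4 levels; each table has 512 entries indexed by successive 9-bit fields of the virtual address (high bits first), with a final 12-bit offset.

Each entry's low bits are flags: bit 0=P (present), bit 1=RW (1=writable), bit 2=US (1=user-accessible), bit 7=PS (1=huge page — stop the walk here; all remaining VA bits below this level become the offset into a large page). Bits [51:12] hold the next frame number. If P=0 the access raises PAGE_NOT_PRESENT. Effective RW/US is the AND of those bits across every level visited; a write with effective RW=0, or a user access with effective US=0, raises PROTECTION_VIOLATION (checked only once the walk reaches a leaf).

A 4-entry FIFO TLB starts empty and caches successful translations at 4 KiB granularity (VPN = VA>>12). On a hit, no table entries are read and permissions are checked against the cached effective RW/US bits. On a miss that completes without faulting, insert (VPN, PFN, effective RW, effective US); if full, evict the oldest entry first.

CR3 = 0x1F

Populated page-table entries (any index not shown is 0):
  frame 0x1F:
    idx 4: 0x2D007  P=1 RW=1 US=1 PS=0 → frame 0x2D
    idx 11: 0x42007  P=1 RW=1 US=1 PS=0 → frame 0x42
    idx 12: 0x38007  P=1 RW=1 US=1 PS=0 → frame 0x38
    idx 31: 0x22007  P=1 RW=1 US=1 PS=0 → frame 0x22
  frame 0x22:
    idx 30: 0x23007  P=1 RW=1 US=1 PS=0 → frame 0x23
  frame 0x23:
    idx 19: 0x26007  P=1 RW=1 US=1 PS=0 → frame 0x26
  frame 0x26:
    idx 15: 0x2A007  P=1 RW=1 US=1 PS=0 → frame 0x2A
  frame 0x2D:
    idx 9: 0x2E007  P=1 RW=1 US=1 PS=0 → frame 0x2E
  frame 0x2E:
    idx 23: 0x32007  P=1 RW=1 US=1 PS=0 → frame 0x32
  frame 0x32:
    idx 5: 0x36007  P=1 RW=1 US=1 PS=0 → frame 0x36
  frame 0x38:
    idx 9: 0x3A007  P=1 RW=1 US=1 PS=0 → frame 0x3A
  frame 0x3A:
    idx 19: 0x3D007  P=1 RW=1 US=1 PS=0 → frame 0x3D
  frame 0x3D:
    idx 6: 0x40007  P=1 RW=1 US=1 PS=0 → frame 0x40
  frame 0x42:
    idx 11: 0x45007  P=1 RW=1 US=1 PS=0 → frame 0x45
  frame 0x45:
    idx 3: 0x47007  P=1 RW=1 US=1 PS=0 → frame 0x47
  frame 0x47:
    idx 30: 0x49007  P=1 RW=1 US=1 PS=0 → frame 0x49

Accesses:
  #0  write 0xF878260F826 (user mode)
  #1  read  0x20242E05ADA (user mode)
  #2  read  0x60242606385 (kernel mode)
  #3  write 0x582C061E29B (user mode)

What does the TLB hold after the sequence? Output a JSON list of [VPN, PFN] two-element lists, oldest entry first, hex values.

Per-access translation:
#0 VA=0xF878260F826 (w,user):
  lvl0: tbl 0x1F, slot 31 ⇒ 0x22007 (P1/RW1/US1/PS0)
  lvl1: tbl 0x22, slot 30 ⇒ 0x23007 (P1/RW1/US1/PS0)
  lvl2: tbl 0x23, slot 19 ⇒ 0x26007 (P1/RW1/US1/PS0)
  lvl3: tbl 0x26, slot 15 ⇒ 0x2A007 (P1/RW1/US1/PS0)
  ✓ 0x2A826  — 4 lookups
#1 VA=0x20242E05ADA (r,user):
  lvl0: tbl 0x1F, slot 4 ⇒ 0x2D007 (P1/RW1/US1/PS0)
  lvl1: tbl 0x2D, slot 9 ⇒ 0x2E007 (P1/RW1/US1/PS0)
  lvl2: tbl 0x2E, slot 23 ⇒ 0x32007 (P1/RW1/US1/PS0)
  lvl3: tbl 0x32, slot 5 ⇒ 0x36007 (P1/RW1/US1/PS0)
  ✓ 0x36ADA  — 4 lookups
#2 VA=0x60242606385 (r,kernel):
  lvl0: tbl 0x1F, slot 12 ⇒ 0x38007 (P1/RW1/US1/PS0)
  lvl1: tbl 0x38, slot 9 ⇒ 0x3A007 (P1/RW1/US1/PS0)
  lvl2: tbl 0x3A, slot 19 ⇒ 0x3D007 (P1/RW1/US1/PS0)
  lvl3: tbl 0x3D, slot 6 ⇒ 0x40007 (P1/RW1/US1/PS0)
  ✓ 0x40385  — 4 lookups
#3 VA=0x582C061E29B (w,user):
  lvl0: tbl 0x1F, slot 11 ⇒ 0x42007 (P1/RW1/US1/PS0)
  lvl1: tbl 0x42, slot 11 ⇒ 0x45007 (P1/RW1/US1/PS0)
  lvl2: tbl 0x45, slot 3 ⇒ 0x47007 (P1/RW1/US1/PS0)
  lvl3: tbl 0x47, slot 30 ⇒ 0x49007 (P1/RW1/US1/PS0)
  ✓ 0x4929B  — 4 lookups

TLB: [["0xF878260F", "0x2A"], ["0x20242E05", "0x36"], ["0x60242606", "0x40"], ["0x582C061E", "0x49"]]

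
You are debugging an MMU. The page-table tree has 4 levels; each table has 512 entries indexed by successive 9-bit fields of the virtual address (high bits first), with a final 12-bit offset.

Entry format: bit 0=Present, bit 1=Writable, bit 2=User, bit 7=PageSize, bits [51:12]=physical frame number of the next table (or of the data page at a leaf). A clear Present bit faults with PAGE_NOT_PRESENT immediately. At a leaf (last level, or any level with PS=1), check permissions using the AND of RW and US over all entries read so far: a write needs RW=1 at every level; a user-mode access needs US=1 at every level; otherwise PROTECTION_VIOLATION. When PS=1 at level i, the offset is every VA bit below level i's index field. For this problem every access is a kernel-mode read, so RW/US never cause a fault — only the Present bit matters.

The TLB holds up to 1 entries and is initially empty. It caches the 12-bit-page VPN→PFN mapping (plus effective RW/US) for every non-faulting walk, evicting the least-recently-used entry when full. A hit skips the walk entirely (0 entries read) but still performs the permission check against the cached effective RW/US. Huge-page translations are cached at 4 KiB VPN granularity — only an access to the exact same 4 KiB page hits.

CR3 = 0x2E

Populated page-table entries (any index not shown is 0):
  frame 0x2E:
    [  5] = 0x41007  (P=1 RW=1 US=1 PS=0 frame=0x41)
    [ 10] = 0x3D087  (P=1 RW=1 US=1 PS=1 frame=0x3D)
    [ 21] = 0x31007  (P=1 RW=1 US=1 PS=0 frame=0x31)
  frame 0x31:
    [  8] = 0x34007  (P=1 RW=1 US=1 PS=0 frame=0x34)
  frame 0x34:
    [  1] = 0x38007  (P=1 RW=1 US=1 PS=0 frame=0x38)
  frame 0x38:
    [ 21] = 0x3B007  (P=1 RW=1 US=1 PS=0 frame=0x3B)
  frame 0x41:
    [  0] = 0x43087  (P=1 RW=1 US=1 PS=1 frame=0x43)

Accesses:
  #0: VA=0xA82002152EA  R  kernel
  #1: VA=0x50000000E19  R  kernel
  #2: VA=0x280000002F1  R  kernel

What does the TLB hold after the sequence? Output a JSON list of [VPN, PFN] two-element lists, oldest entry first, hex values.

Walk each access:
#0 VA=0xA82002152EA (r,kernel):
  L0: frame=0x2E idx=21 entry=0x31007 [P=1 RW=1 US=1 PS=0]
  L1: frame=0x31 idx=8 entry=0x34007 [P=1 RW=1 US=1 PS=0]
  L2: frame=0x34 idx=1 entry=0x38007 [P=1 RW=1 US=1 PS=0]
  L3: frame=0x38 idx=21 entry=0x3B007 [P=1 RW=1 US=1 PS=0]
  → PA=0x3B2EA  (4 entries read)
#1 VA=0x50000000E19 (r,kernel):
  L0: frame=0x2E idx=10 entry=0x3D087 [P=1 RW=1 US=1 PS=1]
  → PA=0x3DE19 (huge @L0)  (1 entries read)
#2 VA=0x280000002F1 (r,kernel):
  L0: frame=0x2E idx=5 entry=0x41007 [P=1 RW=1 US=1 PS=0]
  L1: frame=0x41 idx=0 entry=0x43087 [P=1 RW=1 US=1 PS=1]
  → PA=0x432F1 (huge @L1)  (2 entries read)

TLB: [["0x28000000", "0x43"]]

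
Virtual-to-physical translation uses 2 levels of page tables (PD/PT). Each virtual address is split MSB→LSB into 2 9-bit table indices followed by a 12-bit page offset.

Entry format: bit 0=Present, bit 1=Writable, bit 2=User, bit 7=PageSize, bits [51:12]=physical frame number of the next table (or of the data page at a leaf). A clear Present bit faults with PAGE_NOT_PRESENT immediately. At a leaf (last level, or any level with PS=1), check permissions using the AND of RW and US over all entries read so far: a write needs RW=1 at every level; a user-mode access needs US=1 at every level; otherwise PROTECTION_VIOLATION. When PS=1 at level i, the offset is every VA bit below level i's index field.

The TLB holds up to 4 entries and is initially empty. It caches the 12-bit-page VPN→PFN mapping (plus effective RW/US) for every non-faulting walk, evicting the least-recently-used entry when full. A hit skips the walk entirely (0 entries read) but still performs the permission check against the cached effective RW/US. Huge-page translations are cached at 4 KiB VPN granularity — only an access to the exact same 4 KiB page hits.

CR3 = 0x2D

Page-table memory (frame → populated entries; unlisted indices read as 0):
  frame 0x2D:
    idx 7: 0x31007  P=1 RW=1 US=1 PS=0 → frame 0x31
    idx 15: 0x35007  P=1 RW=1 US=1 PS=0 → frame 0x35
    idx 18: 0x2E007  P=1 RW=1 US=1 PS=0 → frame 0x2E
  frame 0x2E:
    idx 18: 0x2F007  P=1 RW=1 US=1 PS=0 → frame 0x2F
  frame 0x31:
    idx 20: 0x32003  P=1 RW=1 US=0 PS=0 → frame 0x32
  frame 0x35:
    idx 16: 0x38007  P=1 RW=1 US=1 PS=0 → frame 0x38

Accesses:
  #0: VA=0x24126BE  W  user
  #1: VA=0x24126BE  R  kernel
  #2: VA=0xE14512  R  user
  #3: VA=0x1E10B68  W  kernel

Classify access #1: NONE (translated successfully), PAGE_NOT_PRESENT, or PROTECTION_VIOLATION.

Walk each access:
#0 VA=0x24126BE (w,user):
  lvl0: tbl 0x2D, slot 18 ⇒ 0x2E007 (P1/RW1/US1/PS0)
  lvl1: tbl 0x2E, slot 18 ⇒ 0x2F007 (P1/RW1/US1/PS0)
  ⇒ phys 0x2F6BE  [2 reads]
#1 VA=0x24126BE (r,kernel):
  TLB hit vpn=0x2412 → PA=0x2F6BE
#2 VA=0xE14512 (r,user):
  lvl0: tbl 0x2D, slot 7 ⇒ 0x31007 (P1/RW1/US1/PS0)
  lvl1: tbl 0x31, slot 20 ⇒ 0x32003 (P1/RW1/US0/PS0)
  ⇒ fault: PROTECTION_VIOLATION  — 2 lookups
#3 VA=0x1E10B68 (w,kernel):
  lvl0: tbl 0x2D, slot 15 ⇒ 0x35007 (P1/RW1/US1/PS0)
  lvl1: tbl 0x35, slot 16 ⇒ 0x38007 (P1/RW1/US1/PS0)
  ⇒ phys 0x38B68  [2 reads]

Access #1 fault: NONE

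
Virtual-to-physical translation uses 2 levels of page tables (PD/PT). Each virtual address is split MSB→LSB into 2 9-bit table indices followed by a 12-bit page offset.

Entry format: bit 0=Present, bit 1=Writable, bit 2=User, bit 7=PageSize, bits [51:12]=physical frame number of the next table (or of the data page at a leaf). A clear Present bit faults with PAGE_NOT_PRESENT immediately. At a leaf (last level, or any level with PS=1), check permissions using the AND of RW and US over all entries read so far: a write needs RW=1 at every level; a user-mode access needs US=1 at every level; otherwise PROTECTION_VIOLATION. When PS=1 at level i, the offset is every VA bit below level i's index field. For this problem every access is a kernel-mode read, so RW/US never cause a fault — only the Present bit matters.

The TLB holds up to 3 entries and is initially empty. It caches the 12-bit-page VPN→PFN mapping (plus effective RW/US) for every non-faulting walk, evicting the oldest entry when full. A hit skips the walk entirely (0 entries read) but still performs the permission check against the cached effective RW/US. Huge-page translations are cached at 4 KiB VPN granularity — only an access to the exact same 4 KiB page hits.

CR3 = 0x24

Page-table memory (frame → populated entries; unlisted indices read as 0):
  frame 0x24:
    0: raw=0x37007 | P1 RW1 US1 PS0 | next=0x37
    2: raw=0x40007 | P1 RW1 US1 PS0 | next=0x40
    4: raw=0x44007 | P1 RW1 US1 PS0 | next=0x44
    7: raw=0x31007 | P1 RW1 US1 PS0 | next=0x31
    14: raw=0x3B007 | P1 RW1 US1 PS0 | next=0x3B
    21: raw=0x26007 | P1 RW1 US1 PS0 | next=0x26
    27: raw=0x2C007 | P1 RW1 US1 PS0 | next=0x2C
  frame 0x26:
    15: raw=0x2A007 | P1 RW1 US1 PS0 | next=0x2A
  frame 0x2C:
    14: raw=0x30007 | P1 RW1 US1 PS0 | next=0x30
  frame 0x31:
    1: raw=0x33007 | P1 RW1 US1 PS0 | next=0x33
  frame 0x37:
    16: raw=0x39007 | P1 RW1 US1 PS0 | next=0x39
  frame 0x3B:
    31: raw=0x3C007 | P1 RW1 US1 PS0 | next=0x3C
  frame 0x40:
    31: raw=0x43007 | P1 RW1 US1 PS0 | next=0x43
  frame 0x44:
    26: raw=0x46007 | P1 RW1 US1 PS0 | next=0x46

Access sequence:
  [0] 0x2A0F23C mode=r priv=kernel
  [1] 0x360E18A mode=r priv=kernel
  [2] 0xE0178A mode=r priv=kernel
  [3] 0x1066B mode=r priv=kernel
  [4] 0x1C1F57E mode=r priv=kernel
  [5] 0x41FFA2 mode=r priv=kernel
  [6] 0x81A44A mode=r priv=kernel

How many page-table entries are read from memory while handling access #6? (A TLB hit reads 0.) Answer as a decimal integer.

Per-access translation:
#0 VA=0x2A0F23C (r,kernel):
  [0] read 0x24 idx=21: raw=0x26007 flags P=1 W=1 U=1 S=0
  [1] read 0x26 idx=15: raw=0x2A007 flags P=1 W=1 U=1 S=0
  ⇒ phys 0x2A23C  [2 reads]
#1 VA=0x360E18A (r,kernel):
  [0] read 0x24 idx=27: raw=0x2C007 flags P=1 W=1 U=1 S=0
  [1] read 0x2C idx=14: raw=0x30007 flags P=1 W=1 U=1 S=0
  ⇒ phys 0x3018A  [2 reads]
#2 VA=0xE0178A (r,kernel):
  [0] read 0x24 idx=7: raw=0x31007 flags P=1 W=1 U=1 S=0
  [1] read 0x31 idx=1: raw=0x33007 flags P=1 W=1 U=1 S=0
  ⇒ phys 0x3378A  [2 reads]
#3 VA=0x1066B (r,kernel):
  [0] read 0x24 idx=0: raw=0x37007 flags P=1 W=1 U=1 S=0
  [1] read 0x37 idx=16: raw=0x39007 flags P=1 W=1 U=1 S=0
  ⇒ phys 0x3966B  [2 reads]
#4 VA=0x1C1F57E (r,kernel):
  [0] read 0x24 idx=14: raw=0x3B007 flags P=1 W=1 U=1 S=0
  [1] read 0x3B idx=31: raw=0x3C007 flags P=1 W=1 U=1 S=0
  ⇒ phys 0x3C57E  [2 reads]
#5 VA=0x41FFA2 (r,kernel):
  [0] read 0x24 idx=2: raw=0x40007 flags P=1 W=1 U=1 S=0
  [1] read 0x40 idx=31: raw=0x43007 flags P=1 W=1 U=1 S=0
  ⇒ phys 0x43FA2  [2 reads]
#6 VA=0x81A44A (r,kernel):
  [0] read 0x24 idx=4: raw=0x44007 flags P=1 W=1 U=1 S=0
  [1] read 0x44 idx=26: raw=0x46007 flags P=1 W=1 U=1 S=0
  ⇒ phys 0x4644A  [2 reads]

Entries read for #6: 2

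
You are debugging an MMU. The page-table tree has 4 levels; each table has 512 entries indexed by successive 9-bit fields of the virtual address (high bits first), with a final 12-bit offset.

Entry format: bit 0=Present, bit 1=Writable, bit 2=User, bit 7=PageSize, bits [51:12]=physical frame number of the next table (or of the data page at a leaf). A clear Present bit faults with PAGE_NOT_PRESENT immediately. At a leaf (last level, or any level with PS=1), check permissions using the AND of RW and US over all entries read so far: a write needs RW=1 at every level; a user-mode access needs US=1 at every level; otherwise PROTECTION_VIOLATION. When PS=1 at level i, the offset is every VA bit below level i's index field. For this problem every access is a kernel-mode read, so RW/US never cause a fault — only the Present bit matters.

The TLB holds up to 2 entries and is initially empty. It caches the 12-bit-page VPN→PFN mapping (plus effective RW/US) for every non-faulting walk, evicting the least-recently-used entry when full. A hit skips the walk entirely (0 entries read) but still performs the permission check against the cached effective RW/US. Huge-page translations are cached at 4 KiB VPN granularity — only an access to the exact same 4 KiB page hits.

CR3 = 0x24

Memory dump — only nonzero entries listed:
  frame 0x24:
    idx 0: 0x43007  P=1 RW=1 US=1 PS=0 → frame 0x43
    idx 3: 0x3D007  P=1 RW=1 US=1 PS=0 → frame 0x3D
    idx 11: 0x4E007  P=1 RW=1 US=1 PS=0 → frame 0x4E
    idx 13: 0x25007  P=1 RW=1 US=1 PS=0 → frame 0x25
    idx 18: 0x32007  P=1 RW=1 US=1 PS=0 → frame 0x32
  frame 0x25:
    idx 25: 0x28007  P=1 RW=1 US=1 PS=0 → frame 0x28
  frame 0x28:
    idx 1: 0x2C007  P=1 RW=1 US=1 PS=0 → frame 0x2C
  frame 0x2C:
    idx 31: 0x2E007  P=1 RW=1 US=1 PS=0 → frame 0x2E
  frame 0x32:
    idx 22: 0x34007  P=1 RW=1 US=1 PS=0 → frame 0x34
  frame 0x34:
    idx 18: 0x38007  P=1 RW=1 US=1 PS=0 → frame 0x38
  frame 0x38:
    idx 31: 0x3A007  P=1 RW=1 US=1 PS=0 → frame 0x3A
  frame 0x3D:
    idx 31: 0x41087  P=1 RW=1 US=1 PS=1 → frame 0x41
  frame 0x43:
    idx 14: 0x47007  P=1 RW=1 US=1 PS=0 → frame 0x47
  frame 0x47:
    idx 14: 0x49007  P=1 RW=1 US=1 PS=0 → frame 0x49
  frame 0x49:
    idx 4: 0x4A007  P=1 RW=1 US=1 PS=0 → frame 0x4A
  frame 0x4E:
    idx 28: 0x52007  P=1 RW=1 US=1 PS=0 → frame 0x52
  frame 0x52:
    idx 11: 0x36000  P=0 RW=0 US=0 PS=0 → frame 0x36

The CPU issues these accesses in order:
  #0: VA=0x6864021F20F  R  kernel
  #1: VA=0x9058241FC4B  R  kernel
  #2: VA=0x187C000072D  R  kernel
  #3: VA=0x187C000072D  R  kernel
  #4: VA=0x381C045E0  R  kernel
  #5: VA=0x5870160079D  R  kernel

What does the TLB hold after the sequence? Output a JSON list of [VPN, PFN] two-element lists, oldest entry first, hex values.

Per-access translation:
#0 VA=0x6864021F20F (r,kernel):
  [0] read 0x24 idx=13: raw=0x25007 flags P=1 W=1 U=1 S=0
  [1] read 0x25 idx=25: raw=0x28007 flags P=1 W=1 U=1 S=0
  [2] read 0x28 idx=1: raw=0x2C007 flags P=1 W=1 U=1 S=0
  [3] read 0x2C idx=31: raw=0x2E007 flags P=1 W=1 U=1 S=0
  ✓ 0x2E20F  — 4 lookups
#1 VA=0x9058241FC4B (r,kernel):
  [0] read 0x24 idx=18: raw=0x32007 flags P=1 W=1 U=1 S=0
  [1] read 0x32 idx=22: raw=0x34007 flags P=1 W=1 U=1 S=0
  [2] read 0x34 idx=18: raw=0x38007 flags P=1 W=1 U=1 S=0
  [3] read 0x38 idx=31: raw=0x3A007 flags P=1 W=1 U=1 S=0
  ✓ 0x3AC4B  — 4 lookups
#2 VA=0x187C000072D (r,kernel):
  [0] read 0x24 idx=3: raw=0x3D007 flags P=1 W=1 U=1 S=0
  [1] read 0x3D idx=31: raw=0x41087 flags P=1 W=1 U=1 S=1
  ✓ 0x4172D (huge @L1)  — 2 lookups
#3 VA=0x187C000072D (r,kernel):
  TLB hit vpn=0x187C0000 → PA=0x4172D
#4 VA=0x381C045E0 (r,kernel):
  [0] read 0x24 idx=0: raw=0x43007 flags P=1 W=1 U=1 S=0
  [1] read 0x43 idx=14: raw=0x47007 flags P=1 W=1 U=1 S=0
  [2] read 0x47 idx=14: raw=0x49007 flags P=1 W=1 U=1 S=0
  [3] read 0x49 idx=4: raw=0x4A007 flags P=1 W=1 U=1 S=0
  ✓ 0x4A5E0  — 4 lookups
#5 VA=0x5870160079D (r,kernel):
  [0] read 0x24 idx=11: raw=0x4E007 flags P=1 W=1 U=1 S=0
  [1] read 0x4E idx=28: raw=0x52007 flags P=1 W=1 U=1 S=0
  [2] read 0x52 idx=11: raw=0x36000 flags P=0 W=0 U=0 S=0
  ✗ PAGE_NOT_PRESENT  [3 reads]

TLB: [["0x187C0000", "0x41"], ["0x381C04", "0x4A"]]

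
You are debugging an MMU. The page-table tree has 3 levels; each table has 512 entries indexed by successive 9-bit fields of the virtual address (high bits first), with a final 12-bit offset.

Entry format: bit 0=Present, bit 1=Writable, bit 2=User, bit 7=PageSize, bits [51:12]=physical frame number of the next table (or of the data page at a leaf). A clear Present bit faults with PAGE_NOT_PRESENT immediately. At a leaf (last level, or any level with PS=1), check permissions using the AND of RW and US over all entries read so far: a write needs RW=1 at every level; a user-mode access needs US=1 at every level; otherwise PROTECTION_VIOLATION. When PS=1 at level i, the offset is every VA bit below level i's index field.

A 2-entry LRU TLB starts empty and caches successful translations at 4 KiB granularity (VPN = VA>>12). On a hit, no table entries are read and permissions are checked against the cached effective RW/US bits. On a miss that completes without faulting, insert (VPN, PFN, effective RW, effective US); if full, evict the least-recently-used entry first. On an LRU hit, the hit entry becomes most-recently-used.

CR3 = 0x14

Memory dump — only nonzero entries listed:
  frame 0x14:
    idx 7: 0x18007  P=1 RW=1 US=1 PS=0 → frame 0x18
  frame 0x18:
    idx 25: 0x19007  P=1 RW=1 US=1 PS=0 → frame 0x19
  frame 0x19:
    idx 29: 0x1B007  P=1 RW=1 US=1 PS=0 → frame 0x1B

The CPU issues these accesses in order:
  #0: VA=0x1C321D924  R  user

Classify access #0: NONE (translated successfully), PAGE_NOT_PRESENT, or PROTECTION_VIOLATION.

Walk each access:
#0 VA=0x1C321D924 (r,user):
  L0 @0x14[7] → 0x18007  P=1,RW=1,US=1,PS=0
  L1 @0x18[25] → 0x19007  P=1,RW=1,US=1,PS=0
  L2 @0x19[29] → 0x1B007  P=1,RW=1,US=1,PS=0
  → PA=0x1B924  (3 entries read)

Access #0 fault: NONE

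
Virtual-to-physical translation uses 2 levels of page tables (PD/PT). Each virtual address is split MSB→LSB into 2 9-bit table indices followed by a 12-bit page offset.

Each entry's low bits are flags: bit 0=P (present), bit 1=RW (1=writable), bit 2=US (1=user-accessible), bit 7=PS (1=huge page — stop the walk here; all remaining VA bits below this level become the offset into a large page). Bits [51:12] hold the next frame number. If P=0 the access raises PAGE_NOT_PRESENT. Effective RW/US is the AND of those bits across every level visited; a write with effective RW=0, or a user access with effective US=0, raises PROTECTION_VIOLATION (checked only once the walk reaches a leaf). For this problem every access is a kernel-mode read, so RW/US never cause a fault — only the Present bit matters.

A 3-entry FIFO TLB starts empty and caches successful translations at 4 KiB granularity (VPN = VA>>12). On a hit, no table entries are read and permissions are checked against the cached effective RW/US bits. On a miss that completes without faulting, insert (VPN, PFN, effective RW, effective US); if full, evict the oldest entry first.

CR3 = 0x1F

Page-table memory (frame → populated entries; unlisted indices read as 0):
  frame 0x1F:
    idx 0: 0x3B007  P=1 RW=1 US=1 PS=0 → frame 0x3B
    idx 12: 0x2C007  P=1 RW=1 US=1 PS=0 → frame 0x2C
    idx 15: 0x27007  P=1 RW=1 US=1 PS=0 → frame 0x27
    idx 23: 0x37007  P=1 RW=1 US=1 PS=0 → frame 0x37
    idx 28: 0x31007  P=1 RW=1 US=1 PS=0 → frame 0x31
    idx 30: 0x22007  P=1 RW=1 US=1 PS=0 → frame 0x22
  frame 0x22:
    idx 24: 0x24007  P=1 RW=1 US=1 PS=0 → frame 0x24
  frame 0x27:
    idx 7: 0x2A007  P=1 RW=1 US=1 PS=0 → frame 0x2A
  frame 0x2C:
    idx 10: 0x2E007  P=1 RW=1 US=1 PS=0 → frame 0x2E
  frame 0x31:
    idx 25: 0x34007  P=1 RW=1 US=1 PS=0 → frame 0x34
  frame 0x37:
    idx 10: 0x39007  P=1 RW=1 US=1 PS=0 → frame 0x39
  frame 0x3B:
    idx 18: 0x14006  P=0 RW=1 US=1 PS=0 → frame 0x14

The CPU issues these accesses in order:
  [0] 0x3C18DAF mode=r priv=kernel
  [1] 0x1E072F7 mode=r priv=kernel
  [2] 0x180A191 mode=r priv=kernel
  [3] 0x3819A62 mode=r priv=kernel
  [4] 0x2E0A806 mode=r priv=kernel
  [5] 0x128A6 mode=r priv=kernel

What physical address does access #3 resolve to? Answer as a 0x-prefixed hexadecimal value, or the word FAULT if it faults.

Trace:
#0 VA=0x3C18DAF (r,kernel):
  lvl0: tbl 0x1F, slot 30 ⇒ 0x22007 (P1/RW1/US1/PS0)
  lvl1: tbl 0x22, slot 24 ⇒ 0x24007 (P1/RW1/US1/PS0)
  ⇒ phys 0x24DAF  [2 reads]
#1 VA=0x1E072F7 (r,kernel):
  lvl0: tbl 0x1F, slot 15 ⇒ 0x27007 (P1/RW1/US1/PS0)
  lvl1: tbl 0x27, slot 7 ⇒ 0x2A007 (P1/RW1/US1/PS0)
  ⇒ phys 0x2A2F7  [2 reads]
#2 VA=0x180A191 (r,kernel):
  lvl0: tbl 0x1F, slot 12 ⇒ 0x2C007 (P1/RW1/US1/PS0)
  lvl1: tbl 0x2C, slot 10 ⇒ 0x2E007 (P1/RW1/US1/PS0)
  ⇒ phys 0x2E191  [2 reads]
#3 VA=0x3819A62 (r,kernel):
  lvl0: tbl 0x1F, slot 28 ⇒ 0x31007 (P1/RW1/US1/PS0)
  lvl1: tbl 0x31, slot 25 ⇒ 0x34007 (P1/RW1/US1/PS0)
  ⇒ phys 0x34A62  [2 reads]
#4 VA=0x2E0A806 (r,kernel):
  lvl0: tbl 0x1F, slot 23 ⇒ 0x37007 (P1/RW1/US1/PS0)
  lvl1: tbl 0x37, slot 10 ⇒ 0x39007 (P1/RW1/US1/PS0)
  ⇒ phys 0x39806  [2 reads]
#5 VA=0x128A6 (r,kernel):
  lvl0: tbl 0x1F, slot 0 ⇒ 0x3B007 (P1/RW1/US1/PS0)
  lvl1: tbl 0x3B, slot 18 ⇒ 0x14006 (P0/RW1/US1/PS0)
  ✗ PAGE_NOT_PRESENT  [2 reads]

Access #3 PA: 0x34A62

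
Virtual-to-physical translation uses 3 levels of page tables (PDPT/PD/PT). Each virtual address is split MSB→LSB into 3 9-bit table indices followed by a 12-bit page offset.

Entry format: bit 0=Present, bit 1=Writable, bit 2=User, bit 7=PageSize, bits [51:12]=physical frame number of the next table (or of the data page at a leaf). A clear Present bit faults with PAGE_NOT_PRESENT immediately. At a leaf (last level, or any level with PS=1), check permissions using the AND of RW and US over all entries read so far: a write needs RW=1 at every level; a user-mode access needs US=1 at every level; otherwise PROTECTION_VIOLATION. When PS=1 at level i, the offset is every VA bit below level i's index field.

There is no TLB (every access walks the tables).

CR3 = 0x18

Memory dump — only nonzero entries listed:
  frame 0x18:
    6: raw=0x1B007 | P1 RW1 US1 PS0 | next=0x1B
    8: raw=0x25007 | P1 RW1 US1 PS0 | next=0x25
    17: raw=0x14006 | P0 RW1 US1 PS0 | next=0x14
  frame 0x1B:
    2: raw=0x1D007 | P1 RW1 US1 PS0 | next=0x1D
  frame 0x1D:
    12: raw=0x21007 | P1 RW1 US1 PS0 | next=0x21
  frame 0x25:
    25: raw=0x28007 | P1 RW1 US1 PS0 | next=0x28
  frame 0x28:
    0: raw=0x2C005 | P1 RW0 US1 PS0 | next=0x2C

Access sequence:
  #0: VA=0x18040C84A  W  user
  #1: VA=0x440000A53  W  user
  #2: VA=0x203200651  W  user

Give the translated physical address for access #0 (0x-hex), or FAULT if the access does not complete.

Trace:
#0 VA=0x18040C84A (w,user):
  lvl0: tbl 0x18, slot 6 ⇒ 0x1B007 (P1/RW1/US1/PS0)
  lvl1: tbl 0x1B, slot 2 ⇒ 0x1D007 (P1/RW1/US1/PS0)
  lvl2: tbl 0x1D, slot 12 ⇒ 0x21007 (P1/RW1/US1/PS0)
  → PA=0x2184A  (3 entries read)
#1 VA=0x440000A53 (w,user):
  lvl0: tbl 0x18, slot 17 ⇒ 0x14006 (P0/RW1/US1/PS0)
  → PAGE_NOT_PRESENT  (1 entries read)
#2 VA=0x203200651 (w,user):
  lvl0: tbl 0x18, slot 8 ⇒ 0x25007 (P1/RW1/US1/PS0)
  lvl1: tbl 0x25, slot 25 ⇒ 0x28007 (P1/RW1/US1/PS0)
  lvl2: tbl 0x28, slot 0 ⇒ 0x2C005 (P1/RW0/US1/PS0)
  → PROTECTION_VIOLATION  (3 entries read)

Access #0 PA: 0x2184A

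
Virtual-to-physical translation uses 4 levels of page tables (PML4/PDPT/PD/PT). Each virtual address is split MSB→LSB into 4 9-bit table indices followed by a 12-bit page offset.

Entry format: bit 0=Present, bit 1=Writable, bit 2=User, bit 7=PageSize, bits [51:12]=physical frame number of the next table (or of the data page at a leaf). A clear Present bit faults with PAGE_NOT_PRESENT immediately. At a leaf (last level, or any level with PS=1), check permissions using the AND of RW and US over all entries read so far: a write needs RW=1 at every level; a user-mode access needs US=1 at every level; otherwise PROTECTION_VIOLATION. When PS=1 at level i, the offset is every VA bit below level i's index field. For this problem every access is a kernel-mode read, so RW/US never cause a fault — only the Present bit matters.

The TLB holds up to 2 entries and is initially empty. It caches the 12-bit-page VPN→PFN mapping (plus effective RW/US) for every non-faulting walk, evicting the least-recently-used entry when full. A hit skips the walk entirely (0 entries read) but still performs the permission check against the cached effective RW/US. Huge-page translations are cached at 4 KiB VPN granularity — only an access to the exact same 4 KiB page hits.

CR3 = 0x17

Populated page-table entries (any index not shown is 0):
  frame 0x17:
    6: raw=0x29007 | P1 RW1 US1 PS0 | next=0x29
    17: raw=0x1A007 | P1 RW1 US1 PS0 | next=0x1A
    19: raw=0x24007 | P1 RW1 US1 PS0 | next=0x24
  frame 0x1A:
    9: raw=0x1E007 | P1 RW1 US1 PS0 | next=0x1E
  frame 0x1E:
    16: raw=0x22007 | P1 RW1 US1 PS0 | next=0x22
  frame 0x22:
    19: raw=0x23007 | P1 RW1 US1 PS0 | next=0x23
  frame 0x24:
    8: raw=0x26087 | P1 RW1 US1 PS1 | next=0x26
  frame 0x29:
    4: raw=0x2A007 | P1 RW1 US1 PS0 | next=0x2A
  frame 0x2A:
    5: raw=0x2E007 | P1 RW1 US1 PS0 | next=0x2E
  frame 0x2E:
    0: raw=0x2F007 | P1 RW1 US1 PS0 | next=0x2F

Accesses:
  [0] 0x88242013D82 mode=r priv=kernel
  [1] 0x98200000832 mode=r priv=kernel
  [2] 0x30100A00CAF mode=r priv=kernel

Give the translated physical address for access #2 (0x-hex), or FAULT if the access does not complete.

Per-access translation:
#0 VA=0x88242013D82 (r,kernel):
  lvl0: tbl 0x17, slot 17 ⇒ 0x1A007 (P1/RW1/US1/PS0)
  lvl1: tbl 0x1A, slot 9 ⇒ 0x1E007 (P1/RW1/US1/PS0)
  lvl2: tbl 0x1E, slot 16 ⇒ 0x22007 (P1/RW1/US1/PS0)
  lvl3: tbl 0x22, slot 19 ⇒ 0x23007 (P1/RW1/US1/PS0)
  ✓ 0x23D82  — 4 lookups
#1 VA=0x98200000832 (r,kernel):
  lvl0: tbl 0x17, slot 19 ⇒ 0x24007 (P1/RW1/US1/PS0)
  lvl1: tbl 0x24, slot 8 ⇒ 0x26087 (P1/RW1/US1/PS1)
  ✓ 0x26832 (huge @L1)  — 2 lookups
#2 VA=0x30100A00CAF (r,kernel):
  lvl0: tbl 0x17, slot 6 ⇒ 0x29007 (P1/RW1/US1/PS0)
  lvl1: tbl 0x29, slot 4 ⇒ 0x2A007 (P1/RW1/US1/PS0)
  lvl2: tbl 0x2A, slot 5 ⇒ 0x2E007 (P1/RW1/US1/PS0)
  lvl3: tbl 0x2E, slot 0 ⇒ 0x2F007 (P1/RW1/US1/PS0)
  ✓ 0x2FCAF  — 4 lookups

Access #2 PA: 0x2FCAF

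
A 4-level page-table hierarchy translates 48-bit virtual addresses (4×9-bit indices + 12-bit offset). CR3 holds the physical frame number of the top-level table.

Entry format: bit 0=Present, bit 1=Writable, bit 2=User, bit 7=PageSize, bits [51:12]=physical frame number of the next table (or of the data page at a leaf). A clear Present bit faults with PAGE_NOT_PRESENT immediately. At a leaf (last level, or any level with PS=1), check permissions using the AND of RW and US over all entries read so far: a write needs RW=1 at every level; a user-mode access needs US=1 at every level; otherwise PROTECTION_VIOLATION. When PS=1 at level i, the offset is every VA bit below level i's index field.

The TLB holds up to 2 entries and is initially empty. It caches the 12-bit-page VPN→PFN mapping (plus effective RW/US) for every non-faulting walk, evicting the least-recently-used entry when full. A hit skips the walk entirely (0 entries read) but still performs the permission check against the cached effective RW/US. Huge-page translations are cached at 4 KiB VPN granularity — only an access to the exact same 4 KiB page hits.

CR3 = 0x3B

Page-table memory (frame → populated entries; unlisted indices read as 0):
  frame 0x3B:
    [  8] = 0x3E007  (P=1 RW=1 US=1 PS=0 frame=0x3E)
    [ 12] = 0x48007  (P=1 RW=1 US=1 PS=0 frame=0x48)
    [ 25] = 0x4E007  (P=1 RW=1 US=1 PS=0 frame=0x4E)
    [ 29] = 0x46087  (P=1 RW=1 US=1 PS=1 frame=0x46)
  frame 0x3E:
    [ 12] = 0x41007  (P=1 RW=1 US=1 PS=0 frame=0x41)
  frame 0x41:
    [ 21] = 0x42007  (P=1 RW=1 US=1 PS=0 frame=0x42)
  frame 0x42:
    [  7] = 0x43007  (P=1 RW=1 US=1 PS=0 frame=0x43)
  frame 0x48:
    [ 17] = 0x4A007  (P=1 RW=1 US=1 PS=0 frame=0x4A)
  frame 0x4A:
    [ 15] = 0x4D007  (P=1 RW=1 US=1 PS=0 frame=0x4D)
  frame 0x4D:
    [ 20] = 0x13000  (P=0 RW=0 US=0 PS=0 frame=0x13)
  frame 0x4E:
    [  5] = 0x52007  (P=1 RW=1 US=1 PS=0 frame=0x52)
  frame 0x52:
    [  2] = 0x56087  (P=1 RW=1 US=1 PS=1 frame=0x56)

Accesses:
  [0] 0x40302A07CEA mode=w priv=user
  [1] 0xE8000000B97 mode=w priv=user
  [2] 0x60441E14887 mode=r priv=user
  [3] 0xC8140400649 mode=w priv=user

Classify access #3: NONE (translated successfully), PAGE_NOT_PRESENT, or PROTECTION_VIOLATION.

Per-access translation:
#0 VA=0x40302A07CEA (w,user):
  [0] read 0x3B idx=8: raw=0x3E007 flags P=1 W=1 U=1 S=0
  [1] read 0x3E idx=12: raw=0x41007 flags P=1 W=1 U=1 S=0
  [2] read 0x41 idx=21: raw=0x42007 flags P=1 W=1 U=1 S=0
  [3] read 0x42 idx=7: raw=0x43007 flags P=1 W=1 U=1 S=0
  ⇒ phys 0x43CEA  [4 reads]
#1 VA=0xE8000000B97 (w,user):
  [0] read 0x3B idx=29: raw=0x46087 flags P=1 W=1 U=1 S=1
  ⇒ phys 0x46B97 (huge @L0)  [1 reads]
#2 VA=0x60441E14887 (r,user):
  [0] read 0x3B idx=12: raw=0x48007 flags P=1 W=1 U=1 S=0
  [1] read 0x48 idx=17: raw=0x4A007 flags P=1 W=1 U=1 S=0
  [2] read 0x4A idx=15: raw=0x4D007 flags P=1 W=1 U=1 S=0
  [3] read 0x4D idx=20: raw=0x13000 flags P=0 W=0 U=0 S=0
  ⇒ fault: PAGE_NOT_PRESENT  — 4 lookups
#3 VA=0xC8140400649 (w,user):
  [0] read 0x3B idx=25: raw=0x4E007 flags P=1 W=1 U=1 S=0
  [1] read 0x4E idx=5: raw=0x52007 flags P=1 W=1 U=1 S=0
  [2] read 0x52 idx=2: raw=0x56087 flags P=1 W=1 U=1 S=1
  ⇒ phys 0x56649 (huge @L2)  [3 reads]

Access #3 fault: NONE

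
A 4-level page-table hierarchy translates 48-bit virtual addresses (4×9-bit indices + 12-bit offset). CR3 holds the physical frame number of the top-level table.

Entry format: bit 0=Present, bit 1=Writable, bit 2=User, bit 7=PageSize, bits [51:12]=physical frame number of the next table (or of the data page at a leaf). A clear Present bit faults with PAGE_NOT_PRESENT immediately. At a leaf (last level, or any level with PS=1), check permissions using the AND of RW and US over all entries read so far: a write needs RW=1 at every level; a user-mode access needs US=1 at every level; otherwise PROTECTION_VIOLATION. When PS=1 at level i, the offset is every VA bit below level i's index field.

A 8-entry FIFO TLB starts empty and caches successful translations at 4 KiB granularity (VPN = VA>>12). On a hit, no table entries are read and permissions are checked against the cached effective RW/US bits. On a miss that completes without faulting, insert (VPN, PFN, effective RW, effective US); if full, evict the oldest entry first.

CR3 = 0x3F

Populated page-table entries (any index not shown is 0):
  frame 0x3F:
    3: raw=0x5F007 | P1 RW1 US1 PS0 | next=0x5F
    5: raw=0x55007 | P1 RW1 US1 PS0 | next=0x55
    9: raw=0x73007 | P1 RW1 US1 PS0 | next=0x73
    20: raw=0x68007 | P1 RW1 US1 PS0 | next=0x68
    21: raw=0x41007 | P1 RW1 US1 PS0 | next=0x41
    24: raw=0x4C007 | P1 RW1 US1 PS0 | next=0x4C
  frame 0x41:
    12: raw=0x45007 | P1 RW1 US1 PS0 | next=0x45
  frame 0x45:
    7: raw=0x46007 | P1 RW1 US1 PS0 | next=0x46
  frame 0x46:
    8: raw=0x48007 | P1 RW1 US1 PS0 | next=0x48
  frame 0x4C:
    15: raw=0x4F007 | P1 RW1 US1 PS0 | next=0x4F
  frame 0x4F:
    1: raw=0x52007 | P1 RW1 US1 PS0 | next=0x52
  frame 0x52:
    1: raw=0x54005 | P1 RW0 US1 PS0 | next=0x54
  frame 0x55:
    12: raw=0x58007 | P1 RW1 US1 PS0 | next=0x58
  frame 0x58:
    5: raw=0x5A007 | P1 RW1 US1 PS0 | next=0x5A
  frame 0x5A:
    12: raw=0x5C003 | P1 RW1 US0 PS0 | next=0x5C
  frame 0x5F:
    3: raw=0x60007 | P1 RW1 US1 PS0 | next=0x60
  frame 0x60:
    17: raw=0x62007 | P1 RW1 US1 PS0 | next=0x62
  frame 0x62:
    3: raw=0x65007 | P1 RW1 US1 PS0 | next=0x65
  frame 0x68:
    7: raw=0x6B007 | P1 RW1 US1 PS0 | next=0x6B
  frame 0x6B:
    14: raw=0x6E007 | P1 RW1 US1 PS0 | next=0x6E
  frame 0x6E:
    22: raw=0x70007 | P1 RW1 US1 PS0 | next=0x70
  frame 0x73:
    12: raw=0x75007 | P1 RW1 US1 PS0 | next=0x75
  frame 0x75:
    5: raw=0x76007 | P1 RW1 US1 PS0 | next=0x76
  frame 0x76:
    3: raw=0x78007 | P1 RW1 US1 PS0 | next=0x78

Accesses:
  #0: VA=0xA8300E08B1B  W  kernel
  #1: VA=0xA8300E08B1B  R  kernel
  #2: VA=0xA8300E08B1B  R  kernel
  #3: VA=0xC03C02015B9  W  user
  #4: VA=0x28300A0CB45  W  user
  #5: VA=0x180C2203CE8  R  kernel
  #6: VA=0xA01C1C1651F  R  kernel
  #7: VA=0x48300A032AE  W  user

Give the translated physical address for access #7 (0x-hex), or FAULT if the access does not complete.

Walk each access:
#0 VA=0xA8300E08B1B (w,kernel):
  lvl0: tbl 0x3F, slot 21 ⇒ 0x41007 (P1/RW1/US1/PS0)
  lvl1: tbl 0x41, slot 12 ⇒ 0x45007 (P1/RW1/US1/PS0)
  lvl2: tbl 0x45, slot 7 ⇒ 0x46007 (P1/RW1/US1/PS0)
  lvl3: tbl 0x46, slot 8 ⇒ 0x48007 (P1/RW1/US1/PS0)
  ⇒ phys 0x48B1B  [4 reads]
#1 VA=0xA8300E08B1B (r,kernel):
  TLB hit vpn=0xA8300E08 → PA=0x48B1B
#2 VA=0xA8300E08B1B (r,kernel):
  TLB hit vpn=0xA8300E08 → PA=0x48B1B
#3 VA=0xC03C02015B9 (w,user):
  lvl0: tbl 0x3F, slot 24 ⇒ 0x4C007 (P1/RW1/US1/PS0)
  lvl1: tbl 0x4C, slot 15 ⇒ 0x4F007 (P1/RW1/US1/PS0)
  lvl2: tbl 0x4F, slot 1 ⇒ 0x52007 (P1/RW1/US1/PS0)
  lvl3: tbl 0x52, slot 1 ⇒ 0x54005 (P1/RW0/US1/PS0)
  ⇒ fault: PROTECTION_VIOLATION  — 4 lookups
#4 VA=0x28300A0CB45 (w,user):
  lvl0: tbl 0x3F, slot 5 ⇒ 0x55007 (P1/RW1/US1/PS0)
  lvl1: tbl 0x55, slot 12 ⇒ 0x58007 (P1/RW1/US1/PS0)
  lvl2: tbl 0x58, slot 5 ⇒ 0x5A007 (P1/RW1/US1/PS0)
  lvl3: tbl 0x5A, slot 12 ⇒ 0x5C003 (P1/RW1/US0/PS0)
  ⇒ fault: PROTECTION_VIOLATION  — 4 lookups
#5 VA=0x180C2203CE8 (r,kernel):
  lvl0: tbl 0x3F, slot 3 ⇒ 0x5F007 (P1/RW1/US1/PS0)
  lvl1: tbl 0x5F, slot 3 ⇒ 0x60007 (P1/RW1/US1/PS0)
  lvl2: tbl 0x60, slot 17 ⇒ 0x62007 (P1/RW1/US1/PS0)
  lvl3: tbl 0x62, slot 3 ⇒ 0x65007 (P1/RW1/US1/PS0)
  ⇒ phys 0x65CE8  [4 reads]
#6 VA=0xA01C1C1651F (r,kernel):
  lvl0: tbl 0x3F, slot 20 ⇒ 0x68007 (P1/RW1/US1/PS0)
  lvl1: tbl 0x68, slot 7 ⇒ 0x6B007 (P1/RW1/US1/PS0)
  lvl2: tbl 0x6B, slot 14 ⇒ 0x6E007 (P1/RW1/US1/PS0)
  lvl3: tbl 0x6E, slot 22 ⇒ 0x70007 (P1/RW1/US1/PS0)
  ⇒ phys 0x7051F  [4 reads]
#7 VA=0x48300A032AE (w,user):
  lvl0: tbl 0x3F, slot 9 ⇒ 0x73007 (P1/RW1/US1/PS0)
  lvl1: tbl 0x73, slot 12 ⇒ 0x75007 (P1/RW1/US1/PS0)
  lvl2: tbl 0x75, slot 5 ⇒ 0x76007 (P1/RW1/US1/PS0)
  lvl3: tbl 0x76, slot 3 ⇒ 0x78007 (P1/RW1/US1/PS0)
  ⇒ phys 0x782AE  [4 reads]

Access #7 PA: 0x782AE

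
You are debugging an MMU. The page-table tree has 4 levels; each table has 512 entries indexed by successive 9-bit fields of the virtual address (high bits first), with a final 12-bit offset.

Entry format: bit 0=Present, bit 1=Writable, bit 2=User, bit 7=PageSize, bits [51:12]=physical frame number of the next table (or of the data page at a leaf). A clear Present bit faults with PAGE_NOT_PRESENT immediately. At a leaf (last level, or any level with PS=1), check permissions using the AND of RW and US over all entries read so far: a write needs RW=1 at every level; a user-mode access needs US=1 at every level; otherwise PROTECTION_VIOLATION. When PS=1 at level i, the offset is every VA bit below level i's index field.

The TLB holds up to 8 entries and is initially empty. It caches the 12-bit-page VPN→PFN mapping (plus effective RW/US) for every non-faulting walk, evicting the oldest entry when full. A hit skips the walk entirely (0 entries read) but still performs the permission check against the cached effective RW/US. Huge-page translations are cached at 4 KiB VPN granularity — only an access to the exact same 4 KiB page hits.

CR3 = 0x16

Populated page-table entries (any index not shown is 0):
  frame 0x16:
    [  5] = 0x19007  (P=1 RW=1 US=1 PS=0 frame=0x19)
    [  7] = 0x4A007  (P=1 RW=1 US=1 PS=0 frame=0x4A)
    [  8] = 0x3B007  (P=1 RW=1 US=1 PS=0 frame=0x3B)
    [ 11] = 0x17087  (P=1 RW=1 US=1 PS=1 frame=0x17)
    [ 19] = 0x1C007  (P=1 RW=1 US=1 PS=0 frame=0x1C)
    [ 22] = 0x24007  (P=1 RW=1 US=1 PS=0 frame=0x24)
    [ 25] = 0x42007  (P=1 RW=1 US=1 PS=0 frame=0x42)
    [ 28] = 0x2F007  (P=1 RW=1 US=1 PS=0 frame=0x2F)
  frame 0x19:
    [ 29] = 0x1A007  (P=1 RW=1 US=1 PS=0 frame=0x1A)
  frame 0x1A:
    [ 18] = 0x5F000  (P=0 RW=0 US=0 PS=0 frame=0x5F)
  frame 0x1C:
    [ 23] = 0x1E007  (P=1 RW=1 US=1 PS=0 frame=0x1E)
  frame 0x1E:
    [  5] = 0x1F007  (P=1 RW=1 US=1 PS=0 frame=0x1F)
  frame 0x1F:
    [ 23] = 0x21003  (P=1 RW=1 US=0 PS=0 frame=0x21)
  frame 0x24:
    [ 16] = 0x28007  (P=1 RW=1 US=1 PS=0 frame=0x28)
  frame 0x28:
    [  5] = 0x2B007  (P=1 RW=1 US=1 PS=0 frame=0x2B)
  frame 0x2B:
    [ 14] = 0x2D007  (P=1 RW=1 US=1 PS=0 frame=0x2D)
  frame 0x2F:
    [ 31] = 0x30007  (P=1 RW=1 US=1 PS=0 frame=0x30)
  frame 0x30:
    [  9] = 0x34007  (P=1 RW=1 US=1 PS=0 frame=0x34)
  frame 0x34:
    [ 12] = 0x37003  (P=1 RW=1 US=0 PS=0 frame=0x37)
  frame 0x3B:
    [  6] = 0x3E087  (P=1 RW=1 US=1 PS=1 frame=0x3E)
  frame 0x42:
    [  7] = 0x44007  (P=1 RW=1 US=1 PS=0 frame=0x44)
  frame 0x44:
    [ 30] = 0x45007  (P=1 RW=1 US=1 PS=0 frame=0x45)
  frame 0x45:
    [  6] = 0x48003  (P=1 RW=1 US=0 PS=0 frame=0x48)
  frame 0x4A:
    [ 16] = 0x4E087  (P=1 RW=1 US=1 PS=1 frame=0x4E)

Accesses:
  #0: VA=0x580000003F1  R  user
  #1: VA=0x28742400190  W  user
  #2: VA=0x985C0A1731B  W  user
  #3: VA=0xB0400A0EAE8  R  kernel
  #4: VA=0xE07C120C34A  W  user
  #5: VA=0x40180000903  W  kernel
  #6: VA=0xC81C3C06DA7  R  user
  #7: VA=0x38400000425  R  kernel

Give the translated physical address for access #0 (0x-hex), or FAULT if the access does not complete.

Trace:
#0 VA=0x580000003F1 (r,user):
  L0 @0x16[11] → 0x17087  P=1,RW=1,US=1,PS=1
  ⇒ phys 0x173F1 (huge @L0)  [1 reads]
#1 VA=0x28742400190 (w,user):
  L0 @0x16[5] → 0x19007  P=1,RW=1,US=1,PS=0
  L1 @0x19[29] → 0x1A007  P=1,RW=1,US=1,PS=0
  L2 @0x1A[18] → 0x5F000  P=0,RW=0,US=0,PS=0
  ⇒ fault: PAGE_NOT_PRESENT  — 3 lookups
#2 VA=0x985C0A1731B (w,user):
  L0 @0x16[19] → 0x1C007  P=1,RW=1,US=1,PS=0
  L1 @0x1C[23] → 0x1E007  P=1,RW=1,US=1,PS=0
  L2 @0x1E[5] → 0x1F007  P=1,RW=1,US=1,PS=0
  L3 @0x1F[23] → 0x21003  P=1,RW=1,US=0,PS=0
  ⇒ fault: PROTECTION_VIOLATION  — 4 lookups
#3 VA=0xB0400A0EAE8 (r,kernel):
  L0 @0x16[22] → 0x24007  P=1,RW=1,US=1,PS=0
  L1 @0x24[16] → 0x28007  P=1,RW=1,US=1,PS=0
  L2 @0x28[5] → 0x2B007  P=1,RW=1,US=1,PS=0
  L3 @0x2B[14] → 0x2D007  P=1,RW=1,US=1,PS=0
  ⇒ phys 0x2DAE8  [4 reads]
#4 VA=0xE07C120C34A (w,user):
  L0 @0x16[28] → 0x2F007  P=1,RW=1,US=1,PS=0
  L1 @0x2F[31] → 0x30007  P=1,RW=1,US=1,PS=0
  L2 @0x30[9] → 0x34007  P=1,RW=1,US=1,PS=0
  L3 @0x34[12] → 0x37003  P=1,RW=1,US=0,PS=0
  ⇒ fault: PROTECTION_VIOLATION  — 4 lookups
#5 VA=0x40180000903 (w,kernel):
  L0 @0x16[8] → 0x3B007  P=1,RW=1,US=1,PS=0
  L1 @0x3B[6] → 0x3E087  P=1,RW=1,US=1,PS=1
  ⇒ phys 0x3E903 (huge @L1)  [2 reads]
#6 VA=0xC81C3C06DA7 (r,user):
  L0 @0x16[25] → 0x42007  P=1,RW=1,US=1,PS=0
  L1 @0x42[7] → 0x44007  P=1,RW=1,US=1,PS=0
  L2 @0x44[30] → 0x45007  P=1,RW=1,US=1,PS=0
  L3 @0x45[6] → 0x48003  P=1,RW=1,US=0,PS=0
  ⇒ fault: PROTECTION_VIOLATION  — 4 lookups
#7 VA=0x38400000425 (r,kernel):
  L0 @0x16[7] → 0x4A007  P=1,RW=1,US=1,PS=0
  L1 @0x4A[16] → 0x4E087  P=1,RW=1,US=1,PS=1
  ⇒ phys 0x4E425 (huge @L1)  [2 reads]

Access #0 PA: 0x173F1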